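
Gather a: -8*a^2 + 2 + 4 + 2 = 8 - 8*a^2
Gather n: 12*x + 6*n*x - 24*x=6*n*x - 12*x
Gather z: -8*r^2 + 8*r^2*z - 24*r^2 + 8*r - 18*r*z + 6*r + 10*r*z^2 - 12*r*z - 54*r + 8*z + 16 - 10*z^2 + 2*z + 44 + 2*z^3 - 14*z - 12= -32*r^2 - 40*r + 2*z^3 + z^2*(10*r - 10) + z*(8*r^2 - 30*r - 4) + 48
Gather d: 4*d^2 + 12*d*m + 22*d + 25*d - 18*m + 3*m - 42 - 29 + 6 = 4*d^2 + d*(12*m + 47) - 15*m - 65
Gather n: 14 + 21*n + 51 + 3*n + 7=24*n + 72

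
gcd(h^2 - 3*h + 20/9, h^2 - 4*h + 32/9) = h - 4/3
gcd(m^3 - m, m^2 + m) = m^2 + m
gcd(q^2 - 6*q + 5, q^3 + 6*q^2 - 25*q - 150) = q - 5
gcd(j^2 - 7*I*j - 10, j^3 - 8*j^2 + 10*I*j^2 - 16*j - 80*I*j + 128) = 1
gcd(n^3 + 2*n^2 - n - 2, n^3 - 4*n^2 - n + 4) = n^2 - 1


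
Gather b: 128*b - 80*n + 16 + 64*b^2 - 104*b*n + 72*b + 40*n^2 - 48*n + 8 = 64*b^2 + b*(200 - 104*n) + 40*n^2 - 128*n + 24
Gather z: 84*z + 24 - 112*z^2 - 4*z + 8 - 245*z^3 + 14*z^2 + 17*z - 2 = -245*z^3 - 98*z^2 + 97*z + 30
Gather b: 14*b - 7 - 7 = 14*b - 14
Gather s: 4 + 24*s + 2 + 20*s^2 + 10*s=20*s^2 + 34*s + 6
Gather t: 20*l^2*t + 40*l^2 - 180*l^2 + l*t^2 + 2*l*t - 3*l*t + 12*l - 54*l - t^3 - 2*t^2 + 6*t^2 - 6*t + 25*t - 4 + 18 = -140*l^2 - 42*l - t^3 + t^2*(l + 4) + t*(20*l^2 - l + 19) + 14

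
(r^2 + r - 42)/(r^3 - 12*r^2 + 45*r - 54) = (r + 7)/(r^2 - 6*r + 9)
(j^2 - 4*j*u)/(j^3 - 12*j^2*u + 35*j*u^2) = (j - 4*u)/(j^2 - 12*j*u + 35*u^2)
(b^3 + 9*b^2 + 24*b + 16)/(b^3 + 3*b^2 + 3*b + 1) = (b^2 + 8*b + 16)/(b^2 + 2*b + 1)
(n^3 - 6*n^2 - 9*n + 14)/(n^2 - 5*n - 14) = n - 1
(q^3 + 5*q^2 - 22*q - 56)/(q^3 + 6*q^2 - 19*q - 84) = (q + 2)/(q + 3)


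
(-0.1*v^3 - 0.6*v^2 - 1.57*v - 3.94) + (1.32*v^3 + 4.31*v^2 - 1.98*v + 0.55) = 1.22*v^3 + 3.71*v^2 - 3.55*v - 3.39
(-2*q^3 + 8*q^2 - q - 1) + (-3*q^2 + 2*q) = -2*q^3 + 5*q^2 + q - 1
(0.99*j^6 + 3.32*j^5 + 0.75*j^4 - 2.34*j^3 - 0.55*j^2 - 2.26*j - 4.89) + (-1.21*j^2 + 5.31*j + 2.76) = 0.99*j^6 + 3.32*j^5 + 0.75*j^4 - 2.34*j^3 - 1.76*j^2 + 3.05*j - 2.13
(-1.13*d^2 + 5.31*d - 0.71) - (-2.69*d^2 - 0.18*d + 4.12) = 1.56*d^2 + 5.49*d - 4.83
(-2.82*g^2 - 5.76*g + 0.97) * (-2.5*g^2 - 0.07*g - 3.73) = 7.05*g^4 + 14.5974*g^3 + 8.4968*g^2 + 21.4169*g - 3.6181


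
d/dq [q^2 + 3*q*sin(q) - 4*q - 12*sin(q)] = 3*q*cos(q) + 2*q + 3*sin(q) - 12*cos(q) - 4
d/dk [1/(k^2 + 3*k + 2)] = (-2*k - 3)/(k^2 + 3*k + 2)^2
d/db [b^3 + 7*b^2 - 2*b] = 3*b^2 + 14*b - 2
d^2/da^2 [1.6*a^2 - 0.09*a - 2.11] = 3.20000000000000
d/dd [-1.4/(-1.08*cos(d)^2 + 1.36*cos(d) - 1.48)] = (3.024*cos(d) - 1.904)*sin(d)/(1.08*cos(d)^2 - 1.36*cos(d) + 1.48)^2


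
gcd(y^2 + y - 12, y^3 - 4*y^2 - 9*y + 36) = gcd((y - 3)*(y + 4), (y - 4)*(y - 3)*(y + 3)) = y - 3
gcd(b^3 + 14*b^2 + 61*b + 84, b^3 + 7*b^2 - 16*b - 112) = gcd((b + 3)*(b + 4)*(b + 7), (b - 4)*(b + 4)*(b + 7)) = b^2 + 11*b + 28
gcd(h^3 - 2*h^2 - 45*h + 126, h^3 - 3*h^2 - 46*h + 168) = h^2 + h - 42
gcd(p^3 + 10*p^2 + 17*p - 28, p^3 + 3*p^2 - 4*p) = p^2 + 3*p - 4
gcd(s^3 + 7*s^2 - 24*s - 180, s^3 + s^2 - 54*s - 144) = s + 6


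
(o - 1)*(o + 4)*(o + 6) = o^3 + 9*o^2 + 14*o - 24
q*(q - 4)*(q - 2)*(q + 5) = q^4 - q^3 - 22*q^2 + 40*q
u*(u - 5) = u^2 - 5*u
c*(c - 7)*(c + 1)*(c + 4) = c^4 - 2*c^3 - 31*c^2 - 28*c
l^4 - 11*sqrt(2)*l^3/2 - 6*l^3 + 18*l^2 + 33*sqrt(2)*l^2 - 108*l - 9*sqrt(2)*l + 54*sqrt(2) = (l - 6)*(l - 3*sqrt(2))*(l - 3*sqrt(2)/2)*(l - sqrt(2))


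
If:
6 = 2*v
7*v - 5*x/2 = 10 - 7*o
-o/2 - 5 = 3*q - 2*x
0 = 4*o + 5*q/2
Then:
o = -38/99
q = 304/495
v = 3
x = 1646/495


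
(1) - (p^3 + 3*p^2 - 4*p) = -p^3 - 3*p^2 + 4*p + 1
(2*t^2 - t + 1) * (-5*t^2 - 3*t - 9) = -10*t^4 - t^3 - 20*t^2 + 6*t - 9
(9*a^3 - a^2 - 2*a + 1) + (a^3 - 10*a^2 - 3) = 10*a^3 - 11*a^2 - 2*a - 2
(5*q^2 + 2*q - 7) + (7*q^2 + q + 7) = 12*q^2 + 3*q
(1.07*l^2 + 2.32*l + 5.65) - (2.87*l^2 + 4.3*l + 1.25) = -1.8*l^2 - 1.98*l + 4.4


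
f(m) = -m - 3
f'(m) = -1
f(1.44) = -4.44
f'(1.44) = -1.00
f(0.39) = -3.39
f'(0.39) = -1.00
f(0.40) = -3.40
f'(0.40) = -1.00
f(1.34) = -4.34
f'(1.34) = -1.00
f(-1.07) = -1.93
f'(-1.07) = -1.00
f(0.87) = -3.87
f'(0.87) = -1.00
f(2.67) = -5.67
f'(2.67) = -1.00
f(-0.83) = -2.17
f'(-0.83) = -1.00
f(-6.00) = 3.00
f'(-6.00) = -1.00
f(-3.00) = 0.00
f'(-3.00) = -1.00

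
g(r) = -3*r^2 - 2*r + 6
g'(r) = -6*r - 2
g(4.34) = -59.19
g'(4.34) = -28.04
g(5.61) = -99.64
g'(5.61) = -35.66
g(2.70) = -21.27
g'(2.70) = -18.20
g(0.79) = 2.55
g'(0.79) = -6.74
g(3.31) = -33.49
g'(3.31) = -21.86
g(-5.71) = -80.39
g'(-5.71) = 32.26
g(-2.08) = -2.82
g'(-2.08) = 10.48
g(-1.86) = -0.66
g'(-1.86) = 9.16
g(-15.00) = -639.00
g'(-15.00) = 88.00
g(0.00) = 6.00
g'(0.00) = -2.00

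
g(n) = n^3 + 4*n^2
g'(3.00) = 51.00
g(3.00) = 63.00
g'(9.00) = 315.00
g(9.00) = 1053.00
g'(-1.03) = -5.06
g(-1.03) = 3.15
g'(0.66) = 6.59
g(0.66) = 2.03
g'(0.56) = 5.42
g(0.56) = 1.43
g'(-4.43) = 23.43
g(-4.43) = -8.44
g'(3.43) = 62.73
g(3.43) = 87.41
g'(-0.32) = -2.25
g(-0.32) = 0.38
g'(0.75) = 7.69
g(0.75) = 2.67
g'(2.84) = 46.92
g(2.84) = 55.17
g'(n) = 3*n^2 + 8*n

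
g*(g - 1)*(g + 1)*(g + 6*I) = g^4 + 6*I*g^3 - g^2 - 6*I*g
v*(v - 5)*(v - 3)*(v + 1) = v^4 - 7*v^3 + 7*v^2 + 15*v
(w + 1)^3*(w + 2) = w^4 + 5*w^3 + 9*w^2 + 7*w + 2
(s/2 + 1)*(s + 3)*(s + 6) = s^3/2 + 11*s^2/2 + 18*s + 18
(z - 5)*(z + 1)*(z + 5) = z^3 + z^2 - 25*z - 25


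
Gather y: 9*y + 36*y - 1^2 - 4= 45*y - 5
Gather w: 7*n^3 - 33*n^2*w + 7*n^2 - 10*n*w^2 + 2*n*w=7*n^3 + 7*n^2 - 10*n*w^2 + w*(-33*n^2 + 2*n)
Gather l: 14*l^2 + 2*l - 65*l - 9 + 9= 14*l^2 - 63*l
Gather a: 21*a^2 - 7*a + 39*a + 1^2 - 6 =21*a^2 + 32*a - 5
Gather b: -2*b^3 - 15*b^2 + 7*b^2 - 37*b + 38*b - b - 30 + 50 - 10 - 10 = -2*b^3 - 8*b^2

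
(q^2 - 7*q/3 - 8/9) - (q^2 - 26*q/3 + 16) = 19*q/3 - 152/9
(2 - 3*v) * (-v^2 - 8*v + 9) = 3*v^3 + 22*v^2 - 43*v + 18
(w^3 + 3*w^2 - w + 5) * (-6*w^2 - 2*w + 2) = -6*w^5 - 20*w^4 + 2*w^3 - 22*w^2 - 12*w + 10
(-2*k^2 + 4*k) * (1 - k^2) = 2*k^4 - 4*k^3 - 2*k^2 + 4*k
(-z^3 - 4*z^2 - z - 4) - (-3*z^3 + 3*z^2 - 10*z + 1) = 2*z^3 - 7*z^2 + 9*z - 5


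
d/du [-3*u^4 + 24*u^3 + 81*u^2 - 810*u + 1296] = -12*u^3 + 72*u^2 + 162*u - 810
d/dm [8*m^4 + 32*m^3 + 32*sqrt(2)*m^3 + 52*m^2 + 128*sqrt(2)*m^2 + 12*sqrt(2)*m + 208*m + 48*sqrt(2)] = 32*m^3 + 96*m^2 + 96*sqrt(2)*m^2 + 104*m + 256*sqrt(2)*m + 12*sqrt(2) + 208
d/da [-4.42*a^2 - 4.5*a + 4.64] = -8.84*a - 4.5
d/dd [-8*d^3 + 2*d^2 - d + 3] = -24*d^2 + 4*d - 1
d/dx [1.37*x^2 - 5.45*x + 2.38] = 2.74*x - 5.45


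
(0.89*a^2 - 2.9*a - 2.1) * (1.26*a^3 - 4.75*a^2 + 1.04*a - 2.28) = 1.1214*a^5 - 7.8815*a^4 + 12.0546*a^3 + 4.9298*a^2 + 4.428*a + 4.788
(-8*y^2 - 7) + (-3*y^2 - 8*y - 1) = -11*y^2 - 8*y - 8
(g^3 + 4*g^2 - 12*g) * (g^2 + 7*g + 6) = g^5 + 11*g^4 + 22*g^3 - 60*g^2 - 72*g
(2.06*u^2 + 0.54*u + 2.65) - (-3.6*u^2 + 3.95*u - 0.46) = 5.66*u^2 - 3.41*u + 3.11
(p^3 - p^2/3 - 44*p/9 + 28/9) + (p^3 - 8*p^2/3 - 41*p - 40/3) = 2*p^3 - 3*p^2 - 413*p/9 - 92/9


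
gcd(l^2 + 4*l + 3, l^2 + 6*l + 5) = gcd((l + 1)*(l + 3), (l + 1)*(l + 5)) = l + 1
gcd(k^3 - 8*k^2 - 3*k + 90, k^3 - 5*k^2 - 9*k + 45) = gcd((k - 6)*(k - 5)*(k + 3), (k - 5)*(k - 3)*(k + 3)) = k^2 - 2*k - 15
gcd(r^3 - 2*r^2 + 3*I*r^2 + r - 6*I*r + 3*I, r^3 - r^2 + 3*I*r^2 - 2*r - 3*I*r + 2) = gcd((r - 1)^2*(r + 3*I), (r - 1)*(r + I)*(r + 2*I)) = r - 1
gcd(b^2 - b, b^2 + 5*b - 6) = b - 1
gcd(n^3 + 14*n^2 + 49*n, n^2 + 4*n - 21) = n + 7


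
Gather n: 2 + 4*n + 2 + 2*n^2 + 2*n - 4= 2*n^2 + 6*n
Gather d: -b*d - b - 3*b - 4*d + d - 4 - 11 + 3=-4*b + d*(-b - 3) - 12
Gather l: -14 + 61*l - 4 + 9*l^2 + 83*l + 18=9*l^2 + 144*l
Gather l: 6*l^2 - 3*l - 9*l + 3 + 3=6*l^2 - 12*l + 6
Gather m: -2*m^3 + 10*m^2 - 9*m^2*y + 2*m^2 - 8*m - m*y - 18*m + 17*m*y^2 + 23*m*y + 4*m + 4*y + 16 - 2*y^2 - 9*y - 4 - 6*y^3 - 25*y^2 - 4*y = -2*m^3 + m^2*(12 - 9*y) + m*(17*y^2 + 22*y - 22) - 6*y^3 - 27*y^2 - 9*y + 12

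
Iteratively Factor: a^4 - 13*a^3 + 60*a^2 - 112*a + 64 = (a - 4)*(a^3 - 9*a^2 + 24*a - 16) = (a - 4)^2*(a^2 - 5*a + 4) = (a - 4)^3*(a - 1)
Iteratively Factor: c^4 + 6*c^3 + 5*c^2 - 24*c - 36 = (c + 3)*(c^3 + 3*c^2 - 4*c - 12) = (c + 3)^2*(c^2 - 4) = (c + 2)*(c + 3)^2*(c - 2)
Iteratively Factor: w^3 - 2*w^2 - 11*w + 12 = (w + 3)*(w^2 - 5*w + 4) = (w - 4)*(w + 3)*(w - 1)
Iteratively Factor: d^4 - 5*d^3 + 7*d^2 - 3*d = (d)*(d^3 - 5*d^2 + 7*d - 3) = d*(d - 1)*(d^2 - 4*d + 3) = d*(d - 3)*(d - 1)*(d - 1)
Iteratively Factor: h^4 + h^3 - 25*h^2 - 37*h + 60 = (h + 4)*(h^3 - 3*h^2 - 13*h + 15) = (h + 3)*(h + 4)*(h^2 - 6*h + 5) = (h - 1)*(h + 3)*(h + 4)*(h - 5)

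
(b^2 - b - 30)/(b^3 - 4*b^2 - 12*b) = (b + 5)/(b*(b + 2))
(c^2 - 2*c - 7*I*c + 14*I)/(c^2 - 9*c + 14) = (c - 7*I)/(c - 7)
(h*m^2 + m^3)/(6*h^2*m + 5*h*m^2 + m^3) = m*(h + m)/(6*h^2 + 5*h*m + m^2)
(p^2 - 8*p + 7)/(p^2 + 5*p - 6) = (p - 7)/(p + 6)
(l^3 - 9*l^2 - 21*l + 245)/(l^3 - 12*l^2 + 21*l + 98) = (l + 5)/(l + 2)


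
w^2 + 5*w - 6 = (w - 1)*(w + 6)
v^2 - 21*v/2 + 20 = (v - 8)*(v - 5/2)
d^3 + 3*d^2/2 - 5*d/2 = d*(d - 1)*(d + 5/2)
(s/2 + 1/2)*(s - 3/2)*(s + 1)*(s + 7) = s^4/2 + 15*s^3/4 + 3*s^2/4 - 31*s/4 - 21/4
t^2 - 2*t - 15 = (t - 5)*(t + 3)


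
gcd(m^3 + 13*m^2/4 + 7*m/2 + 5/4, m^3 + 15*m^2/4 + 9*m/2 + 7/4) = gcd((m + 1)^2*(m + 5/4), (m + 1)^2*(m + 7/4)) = m^2 + 2*m + 1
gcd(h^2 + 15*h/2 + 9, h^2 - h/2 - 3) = h + 3/2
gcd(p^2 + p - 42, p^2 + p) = 1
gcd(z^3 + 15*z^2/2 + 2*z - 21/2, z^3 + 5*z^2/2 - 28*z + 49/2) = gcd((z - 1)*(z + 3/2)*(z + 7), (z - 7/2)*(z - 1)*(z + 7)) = z^2 + 6*z - 7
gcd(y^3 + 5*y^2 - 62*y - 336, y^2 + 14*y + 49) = y + 7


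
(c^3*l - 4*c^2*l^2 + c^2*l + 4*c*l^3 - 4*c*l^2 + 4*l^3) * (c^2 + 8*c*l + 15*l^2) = c^5*l + 4*c^4*l^2 + c^4*l - 13*c^3*l^3 + 4*c^3*l^2 - 28*c^2*l^4 - 13*c^2*l^3 + 60*c*l^5 - 28*c*l^4 + 60*l^5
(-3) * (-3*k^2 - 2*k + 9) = 9*k^2 + 6*k - 27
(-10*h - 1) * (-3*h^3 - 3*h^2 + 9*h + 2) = 30*h^4 + 33*h^3 - 87*h^2 - 29*h - 2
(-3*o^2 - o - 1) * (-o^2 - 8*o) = 3*o^4 + 25*o^3 + 9*o^2 + 8*o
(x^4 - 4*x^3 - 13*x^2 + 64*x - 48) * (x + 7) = x^5 + 3*x^4 - 41*x^3 - 27*x^2 + 400*x - 336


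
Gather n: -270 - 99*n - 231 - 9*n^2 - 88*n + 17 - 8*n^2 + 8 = -17*n^2 - 187*n - 476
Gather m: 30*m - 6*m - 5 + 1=24*m - 4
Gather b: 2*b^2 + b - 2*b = 2*b^2 - b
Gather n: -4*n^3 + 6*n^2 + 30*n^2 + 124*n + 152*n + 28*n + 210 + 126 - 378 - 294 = -4*n^3 + 36*n^2 + 304*n - 336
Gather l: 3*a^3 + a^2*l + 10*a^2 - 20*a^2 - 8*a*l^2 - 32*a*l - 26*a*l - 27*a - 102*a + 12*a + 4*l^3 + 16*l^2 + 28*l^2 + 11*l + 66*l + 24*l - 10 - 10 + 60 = 3*a^3 - 10*a^2 - 117*a + 4*l^3 + l^2*(44 - 8*a) + l*(a^2 - 58*a + 101) + 40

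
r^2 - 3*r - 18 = (r - 6)*(r + 3)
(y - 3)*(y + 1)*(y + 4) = y^3 + 2*y^2 - 11*y - 12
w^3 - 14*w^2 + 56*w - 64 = (w - 8)*(w - 4)*(w - 2)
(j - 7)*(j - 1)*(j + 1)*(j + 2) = j^4 - 5*j^3 - 15*j^2 + 5*j + 14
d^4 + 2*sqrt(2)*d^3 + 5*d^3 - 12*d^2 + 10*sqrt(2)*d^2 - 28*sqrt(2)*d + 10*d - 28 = (d - 2)*(d + 7)*(d + sqrt(2))^2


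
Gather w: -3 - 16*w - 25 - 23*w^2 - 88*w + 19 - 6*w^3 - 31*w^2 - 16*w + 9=-6*w^3 - 54*w^2 - 120*w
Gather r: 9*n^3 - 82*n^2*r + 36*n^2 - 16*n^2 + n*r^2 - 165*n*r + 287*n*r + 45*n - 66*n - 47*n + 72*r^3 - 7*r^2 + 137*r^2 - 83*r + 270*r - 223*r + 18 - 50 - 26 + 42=9*n^3 + 20*n^2 - 68*n + 72*r^3 + r^2*(n + 130) + r*(-82*n^2 + 122*n - 36) - 16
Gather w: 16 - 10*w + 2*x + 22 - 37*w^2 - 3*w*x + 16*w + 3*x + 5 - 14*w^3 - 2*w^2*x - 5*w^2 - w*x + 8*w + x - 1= -14*w^3 + w^2*(-2*x - 42) + w*(14 - 4*x) + 6*x + 42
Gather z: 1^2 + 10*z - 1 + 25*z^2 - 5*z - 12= 25*z^2 + 5*z - 12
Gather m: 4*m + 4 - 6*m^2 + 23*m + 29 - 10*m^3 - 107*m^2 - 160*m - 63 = -10*m^3 - 113*m^2 - 133*m - 30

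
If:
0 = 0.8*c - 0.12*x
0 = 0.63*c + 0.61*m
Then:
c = 0.15*x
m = -0.154918032786885*x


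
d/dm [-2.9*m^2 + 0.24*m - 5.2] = 0.24 - 5.8*m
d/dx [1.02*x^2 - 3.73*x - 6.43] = 2.04*x - 3.73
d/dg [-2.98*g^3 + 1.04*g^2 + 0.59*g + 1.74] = -8.94*g^2 + 2.08*g + 0.59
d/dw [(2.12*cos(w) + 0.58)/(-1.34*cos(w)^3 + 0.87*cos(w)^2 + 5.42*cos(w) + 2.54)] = (-5.6816*cos(w)^3 - 0.4872*cos(w)^2 + 1.0092*cos(w) - 2.2412)*sin(w)/(1.7956*cos(w)^6 - 2.3316*cos(w)^5 - 13.7687*cos(w)^4 + 2.6236*cos(w)^3 + 33.796*cos(w)^2 + 27.5336*cos(w) + 6.4516)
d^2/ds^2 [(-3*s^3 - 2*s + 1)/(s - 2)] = 6*(-s^3 + 6*s^2 - 12*s - 1)/(s^3 - 6*s^2 + 12*s - 8)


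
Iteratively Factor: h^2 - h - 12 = (h + 3)*(h - 4)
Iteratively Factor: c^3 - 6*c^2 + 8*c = (c)*(c^2 - 6*c + 8) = c*(c - 4)*(c - 2)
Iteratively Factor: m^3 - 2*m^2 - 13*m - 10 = (m + 2)*(m^2 - 4*m - 5) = (m - 5)*(m + 2)*(m + 1)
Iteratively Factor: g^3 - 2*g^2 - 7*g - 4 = (g - 4)*(g^2 + 2*g + 1) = (g - 4)*(g + 1)*(g + 1)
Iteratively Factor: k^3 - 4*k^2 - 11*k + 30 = (k - 2)*(k^2 - 2*k - 15) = (k - 5)*(k - 2)*(k + 3)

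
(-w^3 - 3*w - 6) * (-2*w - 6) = 2*w^4 + 6*w^3 + 6*w^2 + 30*w + 36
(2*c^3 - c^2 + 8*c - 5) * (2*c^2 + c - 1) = 4*c^5 + 13*c^3 - c^2 - 13*c + 5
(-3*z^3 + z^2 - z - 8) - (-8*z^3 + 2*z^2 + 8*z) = 5*z^3 - z^2 - 9*z - 8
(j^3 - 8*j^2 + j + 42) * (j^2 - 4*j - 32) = j^5 - 12*j^4 + j^3 + 294*j^2 - 200*j - 1344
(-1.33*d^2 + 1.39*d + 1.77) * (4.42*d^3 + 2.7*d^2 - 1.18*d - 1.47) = -5.8786*d^5 + 2.5528*d^4 + 13.1458*d^3 + 5.0939*d^2 - 4.1319*d - 2.6019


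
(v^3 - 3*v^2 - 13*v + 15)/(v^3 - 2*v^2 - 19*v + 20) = (v + 3)/(v + 4)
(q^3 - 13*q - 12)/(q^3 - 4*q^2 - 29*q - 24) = (q - 4)/(q - 8)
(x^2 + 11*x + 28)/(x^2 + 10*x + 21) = (x + 4)/(x + 3)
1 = 1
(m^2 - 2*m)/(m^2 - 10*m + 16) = m/(m - 8)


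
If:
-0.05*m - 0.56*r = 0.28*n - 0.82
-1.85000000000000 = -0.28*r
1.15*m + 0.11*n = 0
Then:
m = 1.00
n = -10.46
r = 6.61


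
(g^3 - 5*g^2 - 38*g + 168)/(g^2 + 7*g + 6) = (g^2 - 11*g + 28)/(g + 1)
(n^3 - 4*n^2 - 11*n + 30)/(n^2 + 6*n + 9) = (n^2 - 7*n + 10)/(n + 3)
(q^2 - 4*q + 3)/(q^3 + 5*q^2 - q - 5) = (q - 3)/(q^2 + 6*q + 5)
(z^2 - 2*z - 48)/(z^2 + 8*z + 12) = (z - 8)/(z + 2)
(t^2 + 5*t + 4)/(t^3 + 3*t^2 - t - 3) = (t + 4)/(t^2 + 2*t - 3)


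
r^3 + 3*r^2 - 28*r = r*(r - 4)*(r + 7)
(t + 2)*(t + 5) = t^2 + 7*t + 10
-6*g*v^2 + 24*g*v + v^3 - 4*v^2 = v*(-6*g + v)*(v - 4)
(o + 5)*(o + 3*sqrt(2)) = o^2 + 3*sqrt(2)*o + 5*o + 15*sqrt(2)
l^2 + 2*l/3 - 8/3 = (l - 4/3)*(l + 2)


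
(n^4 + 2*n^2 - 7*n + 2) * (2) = 2*n^4 + 4*n^2 - 14*n + 4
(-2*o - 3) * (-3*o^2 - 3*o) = 6*o^3 + 15*o^2 + 9*o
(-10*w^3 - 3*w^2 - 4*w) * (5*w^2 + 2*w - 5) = -50*w^5 - 35*w^4 + 24*w^3 + 7*w^2 + 20*w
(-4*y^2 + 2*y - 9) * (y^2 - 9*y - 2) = -4*y^4 + 38*y^3 - 19*y^2 + 77*y + 18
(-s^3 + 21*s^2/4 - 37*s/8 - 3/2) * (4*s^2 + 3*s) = -4*s^5 + 18*s^4 - 11*s^3/4 - 159*s^2/8 - 9*s/2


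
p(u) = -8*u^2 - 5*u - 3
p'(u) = -16*u - 5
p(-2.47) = -39.46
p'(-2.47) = 34.52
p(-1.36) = -11.00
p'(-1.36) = 16.76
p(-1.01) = -6.11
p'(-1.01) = 11.16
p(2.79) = -79.22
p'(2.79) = -49.64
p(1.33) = -23.80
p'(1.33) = -26.28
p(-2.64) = -45.56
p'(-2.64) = 37.24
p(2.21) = -53.12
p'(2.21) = -40.36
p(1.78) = -37.25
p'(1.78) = -33.48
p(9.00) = -696.00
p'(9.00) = -149.00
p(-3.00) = -60.00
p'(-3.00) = 43.00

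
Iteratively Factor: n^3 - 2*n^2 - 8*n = (n - 4)*(n^2 + 2*n) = n*(n - 4)*(n + 2)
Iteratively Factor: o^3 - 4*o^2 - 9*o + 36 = (o + 3)*(o^2 - 7*o + 12) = (o - 4)*(o + 3)*(o - 3)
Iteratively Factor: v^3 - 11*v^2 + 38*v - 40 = (v - 4)*(v^2 - 7*v + 10) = (v - 4)*(v - 2)*(v - 5)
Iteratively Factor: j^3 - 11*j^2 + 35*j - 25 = (j - 5)*(j^2 - 6*j + 5) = (j - 5)^2*(j - 1)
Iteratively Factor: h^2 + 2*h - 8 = (h + 4)*(h - 2)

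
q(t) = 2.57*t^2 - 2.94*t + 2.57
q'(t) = 5.14*t - 2.94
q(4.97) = 51.44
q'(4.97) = 22.61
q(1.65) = 4.72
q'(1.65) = 5.54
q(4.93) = 50.54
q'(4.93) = 22.40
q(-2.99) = 34.34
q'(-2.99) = -18.31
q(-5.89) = 109.05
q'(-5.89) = -33.21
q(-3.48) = 43.92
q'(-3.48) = -20.83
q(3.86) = 29.51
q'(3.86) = 16.90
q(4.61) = 43.63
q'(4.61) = 20.76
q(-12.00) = 407.93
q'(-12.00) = -64.62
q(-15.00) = 624.92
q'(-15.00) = -80.04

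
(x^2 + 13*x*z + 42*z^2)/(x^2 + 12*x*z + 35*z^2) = (x + 6*z)/(x + 5*z)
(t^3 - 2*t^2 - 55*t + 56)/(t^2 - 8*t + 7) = (t^2 - t - 56)/(t - 7)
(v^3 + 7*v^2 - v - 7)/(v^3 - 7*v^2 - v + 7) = (v + 7)/(v - 7)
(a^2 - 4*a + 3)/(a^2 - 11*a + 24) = (a - 1)/(a - 8)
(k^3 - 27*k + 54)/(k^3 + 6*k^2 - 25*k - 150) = (k^2 - 6*k + 9)/(k^2 - 25)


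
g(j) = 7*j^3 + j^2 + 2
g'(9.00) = 1719.00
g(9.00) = 5186.00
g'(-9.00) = 1683.00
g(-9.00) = -5020.00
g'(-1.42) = 39.50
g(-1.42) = -16.03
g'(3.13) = 211.99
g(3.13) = 226.45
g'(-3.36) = 230.36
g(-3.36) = -252.24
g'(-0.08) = -0.03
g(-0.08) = 2.00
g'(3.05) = 201.45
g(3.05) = 209.91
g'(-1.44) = 40.67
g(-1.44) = -16.83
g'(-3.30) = 222.09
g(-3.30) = -238.67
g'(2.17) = 103.23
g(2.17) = 78.24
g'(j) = 21*j^2 + 2*j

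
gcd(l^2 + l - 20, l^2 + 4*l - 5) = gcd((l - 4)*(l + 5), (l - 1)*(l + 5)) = l + 5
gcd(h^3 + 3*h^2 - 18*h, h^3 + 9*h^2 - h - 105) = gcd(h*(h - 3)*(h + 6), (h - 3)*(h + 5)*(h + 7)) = h - 3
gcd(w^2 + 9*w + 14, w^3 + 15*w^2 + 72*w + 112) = w + 7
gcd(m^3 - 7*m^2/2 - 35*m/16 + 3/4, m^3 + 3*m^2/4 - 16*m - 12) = m^2 - 13*m/4 - 3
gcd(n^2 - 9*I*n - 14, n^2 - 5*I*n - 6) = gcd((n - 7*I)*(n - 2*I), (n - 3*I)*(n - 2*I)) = n - 2*I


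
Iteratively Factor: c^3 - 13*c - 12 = (c + 3)*(c^2 - 3*c - 4) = (c - 4)*(c + 3)*(c + 1)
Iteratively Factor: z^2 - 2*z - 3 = (z + 1)*(z - 3)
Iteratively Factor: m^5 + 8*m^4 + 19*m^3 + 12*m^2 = (m + 1)*(m^4 + 7*m^3 + 12*m^2) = m*(m + 1)*(m^3 + 7*m^2 + 12*m) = m*(m + 1)*(m + 4)*(m^2 + 3*m) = m^2*(m + 1)*(m + 4)*(m + 3)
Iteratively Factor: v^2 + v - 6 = (v - 2)*(v + 3)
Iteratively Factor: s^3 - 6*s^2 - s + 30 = (s + 2)*(s^2 - 8*s + 15) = (s - 3)*(s + 2)*(s - 5)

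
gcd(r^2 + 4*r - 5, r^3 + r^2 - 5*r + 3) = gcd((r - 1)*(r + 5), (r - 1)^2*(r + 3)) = r - 1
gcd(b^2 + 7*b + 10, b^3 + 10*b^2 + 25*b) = b + 5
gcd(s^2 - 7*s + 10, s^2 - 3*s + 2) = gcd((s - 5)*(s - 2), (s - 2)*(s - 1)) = s - 2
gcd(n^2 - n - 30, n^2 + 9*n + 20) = n + 5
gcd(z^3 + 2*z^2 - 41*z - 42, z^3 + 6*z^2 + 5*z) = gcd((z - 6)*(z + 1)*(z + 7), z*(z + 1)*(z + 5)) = z + 1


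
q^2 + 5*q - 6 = (q - 1)*(q + 6)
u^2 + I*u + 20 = (u - 4*I)*(u + 5*I)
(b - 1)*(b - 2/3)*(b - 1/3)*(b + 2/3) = b^4 - 4*b^3/3 - b^2/9 + 16*b/27 - 4/27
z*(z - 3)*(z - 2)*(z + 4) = z^4 - z^3 - 14*z^2 + 24*z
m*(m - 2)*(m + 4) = m^3 + 2*m^2 - 8*m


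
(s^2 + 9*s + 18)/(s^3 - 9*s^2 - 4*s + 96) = (s + 6)/(s^2 - 12*s + 32)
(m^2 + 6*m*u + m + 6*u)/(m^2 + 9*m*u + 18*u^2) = (m + 1)/(m + 3*u)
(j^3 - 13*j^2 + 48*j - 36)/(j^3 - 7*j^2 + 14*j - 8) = (j^2 - 12*j + 36)/(j^2 - 6*j + 8)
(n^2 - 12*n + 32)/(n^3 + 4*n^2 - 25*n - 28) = (n - 8)/(n^2 + 8*n + 7)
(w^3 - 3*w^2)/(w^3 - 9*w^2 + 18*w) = w/(w - 6)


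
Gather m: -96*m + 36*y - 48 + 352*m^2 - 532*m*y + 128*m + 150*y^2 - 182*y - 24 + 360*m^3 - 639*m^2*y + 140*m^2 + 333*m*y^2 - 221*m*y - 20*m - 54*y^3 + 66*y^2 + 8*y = 360*m^3 + m^2*(492 - 639*y) + m*(333*y^2 - 753*y + 12) - 54*y^3 + 216*y^2 - 138*y - 72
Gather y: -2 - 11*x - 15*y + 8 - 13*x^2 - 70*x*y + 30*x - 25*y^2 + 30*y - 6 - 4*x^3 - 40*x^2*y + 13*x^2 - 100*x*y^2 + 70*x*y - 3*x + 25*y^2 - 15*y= -4*x^3 - 40*x^2*y - 100*x*y^2 + 16*x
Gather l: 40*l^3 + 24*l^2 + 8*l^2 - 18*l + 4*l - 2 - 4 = 40*l^3 + 32*l^2 - 14*l - 6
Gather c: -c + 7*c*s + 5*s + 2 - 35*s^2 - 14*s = c*(7*s - 1) - 35*s^2 - 9*s + 2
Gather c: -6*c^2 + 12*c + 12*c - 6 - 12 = -6*c^2 + 24*c - 18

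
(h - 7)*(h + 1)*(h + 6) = h^3 - 43*h - 42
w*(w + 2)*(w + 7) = w^3 + 9*w^2 + 14*w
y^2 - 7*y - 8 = (y - 8)*(y + 1)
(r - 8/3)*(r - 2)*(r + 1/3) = r^3 - 13*r^2/3 + 34*r/9 + 16/9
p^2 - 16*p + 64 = (p - 8)^2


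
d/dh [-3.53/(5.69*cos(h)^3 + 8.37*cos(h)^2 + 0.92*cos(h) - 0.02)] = (60.2571*sin(h)^2 - 59.0922*cos(h) - 63.5047)*sin(h)/(5.69*cos(h)^3 + 8.37*cos(h)^2 + 0.92*cos(h) - 0.02)^2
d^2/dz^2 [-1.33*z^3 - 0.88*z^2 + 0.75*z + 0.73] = -7.98*z - 1.76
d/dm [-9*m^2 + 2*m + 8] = 2 - 18*m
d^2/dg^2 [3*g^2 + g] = 6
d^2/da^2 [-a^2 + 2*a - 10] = -2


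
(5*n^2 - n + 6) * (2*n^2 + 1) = 10*n^4 - 2*n^3 + 17*n^2 - n + 6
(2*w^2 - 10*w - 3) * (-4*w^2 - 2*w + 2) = -8*w^4 + 36*w^3 + 36*w^2 - 14*w - 6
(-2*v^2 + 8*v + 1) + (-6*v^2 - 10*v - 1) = -8*v^2 - 2*v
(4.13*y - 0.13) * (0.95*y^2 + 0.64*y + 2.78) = 3.9235*y^3 + 2.5197*y^2 + 11.3982*y - 0.3614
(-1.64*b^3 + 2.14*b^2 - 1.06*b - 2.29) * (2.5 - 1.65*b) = 2.706*b^4 - 7.631*b^3 + 7.099*b^2 + 1.1285*b - 5.725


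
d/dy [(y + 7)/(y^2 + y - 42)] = -1/(y^2 - 12*y + 36)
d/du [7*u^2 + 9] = 14*u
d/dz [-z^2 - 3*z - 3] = -2*z - 3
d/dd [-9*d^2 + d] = 1 - 18*d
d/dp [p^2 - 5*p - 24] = 2*p - 5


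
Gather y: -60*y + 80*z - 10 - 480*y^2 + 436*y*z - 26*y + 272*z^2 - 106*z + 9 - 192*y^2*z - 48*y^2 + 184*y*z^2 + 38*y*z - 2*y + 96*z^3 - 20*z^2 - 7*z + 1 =y^2*(-192*z - 528) + y*(184*z^2 + 474*z - 88) + 96*z^3 + 252*z^2 - 33*z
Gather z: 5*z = 5*z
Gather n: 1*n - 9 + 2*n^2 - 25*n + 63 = 2*n^2 - 24*n + 54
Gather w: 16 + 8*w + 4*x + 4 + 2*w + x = 10*w + 5*x + 20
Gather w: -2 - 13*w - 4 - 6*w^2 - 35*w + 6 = -6*w^2 - 48*w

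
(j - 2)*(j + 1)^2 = j^3 - 3*j - 2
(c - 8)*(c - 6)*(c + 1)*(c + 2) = c^4 - 11*c^3 + 8*c^2 + 116*c + 96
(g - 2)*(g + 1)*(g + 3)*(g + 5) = g^4 + 7*g^3 + 5*g^2 - 31*g - 30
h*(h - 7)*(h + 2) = h^3 - 5*h^2 - 14*h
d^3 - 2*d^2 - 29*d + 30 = (d - 6)*(d - 1)*(d + 5)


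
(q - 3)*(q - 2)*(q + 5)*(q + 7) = q^4 + 7*q^3 - 19*q^2 - 103*q + 210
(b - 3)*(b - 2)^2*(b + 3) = b^4 - 4*b^3 - 5*b^2 + 36*b - 36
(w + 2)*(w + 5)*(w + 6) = w^3 + 13*w^2 + 52*w + 60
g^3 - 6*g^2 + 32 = (g - 4)^2*(g + 2)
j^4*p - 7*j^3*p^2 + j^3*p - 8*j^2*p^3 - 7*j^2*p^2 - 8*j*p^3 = j*(j - 8*p)*(j + p)*(j*p + p)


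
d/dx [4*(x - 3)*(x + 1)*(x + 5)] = 12*x^2 + 24*x - 52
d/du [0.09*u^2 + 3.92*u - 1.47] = 0.18*u + 3.92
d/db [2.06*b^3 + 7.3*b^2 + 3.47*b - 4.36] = 6.18*b^2 + 14.6*b + 3.47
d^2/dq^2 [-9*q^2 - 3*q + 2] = -18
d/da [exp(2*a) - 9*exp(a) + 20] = (2*exp(a) - 9)*exp(a)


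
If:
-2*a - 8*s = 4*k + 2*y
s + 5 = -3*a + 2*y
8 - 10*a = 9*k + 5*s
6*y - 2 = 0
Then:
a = -281/267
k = 724/267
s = -314/267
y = 1/3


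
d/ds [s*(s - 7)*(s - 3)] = 3*s^2 - 20*s + 21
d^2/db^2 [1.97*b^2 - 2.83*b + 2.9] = 3.94000000000000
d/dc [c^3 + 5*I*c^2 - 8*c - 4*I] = 3*c^2 + 10*I*c - 8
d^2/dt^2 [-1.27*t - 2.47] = 0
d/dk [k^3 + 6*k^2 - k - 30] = 3*k^2 + 12*k - 1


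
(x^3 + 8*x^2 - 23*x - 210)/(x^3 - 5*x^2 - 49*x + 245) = (x + 6)/(x - 7)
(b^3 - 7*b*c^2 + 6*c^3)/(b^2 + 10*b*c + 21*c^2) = (b^2 - 3*b*c + 2*c^2)/(b + 7*c)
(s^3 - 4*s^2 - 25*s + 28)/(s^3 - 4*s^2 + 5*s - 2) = (s^2 - 3*s - 28)/(s^2 - 3*s + 2)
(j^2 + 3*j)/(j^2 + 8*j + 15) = j/(j + 5)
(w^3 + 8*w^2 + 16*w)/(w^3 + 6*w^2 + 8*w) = (w + 4)/(w + 2)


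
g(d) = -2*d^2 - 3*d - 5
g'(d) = -4*d - 3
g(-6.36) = -66.82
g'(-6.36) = 22.44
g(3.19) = -34.92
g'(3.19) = -15.76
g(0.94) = -9.59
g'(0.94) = -6.76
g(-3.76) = -22.00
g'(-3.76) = 12.04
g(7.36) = -135.42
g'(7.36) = -32.44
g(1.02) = -10.14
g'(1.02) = -7.08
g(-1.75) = -5.88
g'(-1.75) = 4.00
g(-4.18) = -27.40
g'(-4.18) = 13.72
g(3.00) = -32.00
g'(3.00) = -15.00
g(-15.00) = -410.00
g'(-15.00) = 57.00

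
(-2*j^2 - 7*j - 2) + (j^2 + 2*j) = -j^2 - 5*j - 2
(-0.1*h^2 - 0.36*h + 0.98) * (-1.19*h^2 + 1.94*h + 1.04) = 0.119*h^4 + 0.2344*h^3 - 1.9686*h^2 + 1.5268*h + 1.0192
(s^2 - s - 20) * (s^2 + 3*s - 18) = s^4 + 2*s^3 - 41*s^2 - 42*s + 360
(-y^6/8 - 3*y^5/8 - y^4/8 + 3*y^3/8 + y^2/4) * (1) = -y^6/8 - 3*y^5/8 - y^4/8 + 3*y^3/8 + y^2/4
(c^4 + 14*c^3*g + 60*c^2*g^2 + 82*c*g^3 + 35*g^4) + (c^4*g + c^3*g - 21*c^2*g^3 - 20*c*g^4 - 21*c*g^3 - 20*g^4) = c^4*g + c^4 + 15*c^3*g - 21*c^2*g^3 + 60*c^2*g^2 - 20*c*g^4 + 61*c*g^3 + 15*g^4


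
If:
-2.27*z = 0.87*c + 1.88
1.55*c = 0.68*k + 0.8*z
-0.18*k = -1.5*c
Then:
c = 0.17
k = 1.45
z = -0.89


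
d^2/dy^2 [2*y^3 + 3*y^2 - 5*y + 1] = 12*y + 6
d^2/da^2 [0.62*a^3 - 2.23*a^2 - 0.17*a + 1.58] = 3.72*a - 4.46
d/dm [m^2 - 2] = 2*m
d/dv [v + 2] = 1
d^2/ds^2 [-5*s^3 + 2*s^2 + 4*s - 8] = 4 - 30*s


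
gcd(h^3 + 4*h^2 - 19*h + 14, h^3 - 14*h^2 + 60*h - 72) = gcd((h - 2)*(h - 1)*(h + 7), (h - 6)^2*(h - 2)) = h - 2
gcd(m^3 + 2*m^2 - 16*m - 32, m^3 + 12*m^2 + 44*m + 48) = m^2 + 6*m + 8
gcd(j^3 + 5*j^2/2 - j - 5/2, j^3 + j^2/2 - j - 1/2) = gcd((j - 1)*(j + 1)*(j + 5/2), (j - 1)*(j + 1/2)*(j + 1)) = j^2 - 1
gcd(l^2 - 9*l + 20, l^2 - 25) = l - 5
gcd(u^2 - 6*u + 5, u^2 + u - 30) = u - 5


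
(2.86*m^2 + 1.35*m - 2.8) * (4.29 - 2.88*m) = -8.2368*m^3 + 8.3814*m^2 + 13.8555*m - 12.012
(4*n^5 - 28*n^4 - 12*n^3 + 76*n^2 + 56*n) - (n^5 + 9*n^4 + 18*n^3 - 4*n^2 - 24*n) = 3*n^5 - 37*n^4 - 30*n^3 + 80*n^2 + 80*n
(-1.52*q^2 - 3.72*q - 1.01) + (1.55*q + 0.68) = -1.52*q^2 - 2.17*q - 0.33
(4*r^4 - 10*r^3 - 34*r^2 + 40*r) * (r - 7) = 4*r^5 - 38*r^4 + 36*r^3 + 278*r^2 - 280*r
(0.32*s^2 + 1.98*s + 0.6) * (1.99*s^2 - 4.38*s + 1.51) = 0.6368*s^4 + 2.5386*s^3 - 6.9952*s^2 + 0.3618*s + 0.906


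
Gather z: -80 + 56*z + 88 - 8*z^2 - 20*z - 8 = -8*z^2 + 36*z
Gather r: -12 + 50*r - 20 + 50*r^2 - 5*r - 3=50*r^2 + 45*r - 35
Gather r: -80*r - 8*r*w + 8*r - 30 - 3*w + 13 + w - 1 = r*(-8*w - 72) - 2*w - 18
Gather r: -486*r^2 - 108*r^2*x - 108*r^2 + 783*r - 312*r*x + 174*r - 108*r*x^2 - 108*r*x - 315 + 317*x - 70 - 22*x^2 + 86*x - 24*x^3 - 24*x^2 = r^2*(-108*x - 594) + r*(-108*x^2 - 420*x + 957) - 24*x^3 - 46*x^2 + 403*x - 385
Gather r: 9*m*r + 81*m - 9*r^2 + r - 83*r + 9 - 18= 81*m - 9*r^2 + r*(9*m - 82) - 9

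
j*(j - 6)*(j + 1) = j^3 - 5*j^2 - 6*j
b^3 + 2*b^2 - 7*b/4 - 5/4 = (b - 1)*(b + 1/2)*(b + 5/2)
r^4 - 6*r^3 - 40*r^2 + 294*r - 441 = (r - 7)*(r - 3)^2*(r + 7)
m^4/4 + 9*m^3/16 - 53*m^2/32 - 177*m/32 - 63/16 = (m/4 + 1/2)*(m - 3)*(m + 3/2)*(m + 7/4)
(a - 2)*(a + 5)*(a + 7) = a^3 + 10*a^2 + 11*a - 70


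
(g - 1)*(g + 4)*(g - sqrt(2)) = g^3 - sqrt(2)*g^2 + 3*g^2 - 3*sqrt(2)*g - 4*g + 4*sqrt(2)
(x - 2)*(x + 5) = x^2 + 3*x - 10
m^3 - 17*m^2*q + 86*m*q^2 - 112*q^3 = (m - 8*q)*(m - 7*q)*(m - 2*q)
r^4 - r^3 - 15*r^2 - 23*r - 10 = (r - 5)*(r + 1)^2*(r + 2)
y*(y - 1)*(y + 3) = y^3 + 2*y^2 - 3*y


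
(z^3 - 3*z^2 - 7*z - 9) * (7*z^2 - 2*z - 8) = 7*z^5 - 23*z^4 - 51*z^3 - 25*z^2 + 74*z + 72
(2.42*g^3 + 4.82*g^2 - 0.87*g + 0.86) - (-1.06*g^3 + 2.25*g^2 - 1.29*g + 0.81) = 3.48*g^3 + 2.57*g^2 + 0.42*g + 0.0499999999999999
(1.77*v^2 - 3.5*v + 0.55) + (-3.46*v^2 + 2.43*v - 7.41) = -1.69*v^2 - 1.07*v - 6.86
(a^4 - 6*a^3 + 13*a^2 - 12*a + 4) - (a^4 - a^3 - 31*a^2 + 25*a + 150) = -5*a^3 + 44*a^2 - 37*a - 146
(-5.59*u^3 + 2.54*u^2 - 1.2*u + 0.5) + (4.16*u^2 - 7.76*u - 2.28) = -5.59*u^3 + 6.7*u^2 - 8.96*u - 1.78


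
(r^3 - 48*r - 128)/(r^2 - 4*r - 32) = r + 4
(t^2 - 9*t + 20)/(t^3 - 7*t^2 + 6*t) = (t^2 - 9*t + 20)/(t*(t^2 - 7*t + 6))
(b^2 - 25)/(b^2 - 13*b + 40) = (b + 5)/(b - 8)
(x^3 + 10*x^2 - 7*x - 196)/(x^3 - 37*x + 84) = (x + 7)/(x - 3)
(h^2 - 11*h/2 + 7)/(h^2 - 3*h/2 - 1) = (2*h - 7)/(2*h + 1)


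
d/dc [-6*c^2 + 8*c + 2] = 8 - 12*c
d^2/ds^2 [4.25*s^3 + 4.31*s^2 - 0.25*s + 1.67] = 25.5*s + 8.62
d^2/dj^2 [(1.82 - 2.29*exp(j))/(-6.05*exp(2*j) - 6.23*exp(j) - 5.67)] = (83.8197249999999*exp(4*j) - 352.779735*exp(3*j) - 677.12568*exp(2*j) + 98.197813*exp(j) + 137.910843)*exp(j)/(221.445125*exp(6*j) + 684.100725*exp(5*j) + 1327.06266*exp(4*j) + 1524.069197*exp(3*j) + 1243.709964*exp(2*j) + 600.862941*exp(j) + 182.284263)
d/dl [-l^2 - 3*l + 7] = -2*l - 3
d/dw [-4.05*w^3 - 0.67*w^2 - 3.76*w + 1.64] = -12.15*w^2 - 1.34*w - 3.76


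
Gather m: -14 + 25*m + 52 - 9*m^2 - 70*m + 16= -9*m^2 - 45*m + 54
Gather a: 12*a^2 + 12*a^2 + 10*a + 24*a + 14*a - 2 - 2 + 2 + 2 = 24*a^2 + 48*a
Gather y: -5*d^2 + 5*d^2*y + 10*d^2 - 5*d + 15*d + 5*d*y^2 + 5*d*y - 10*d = 5*d^2 + 5*d*y^2 + y*(5*d^2 + 5*d)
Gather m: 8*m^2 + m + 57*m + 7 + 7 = 8*m^2 + 58*m + 14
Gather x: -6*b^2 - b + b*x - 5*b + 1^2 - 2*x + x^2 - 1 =-6*b^2 - 6*b + x^2 + x*(b - 2)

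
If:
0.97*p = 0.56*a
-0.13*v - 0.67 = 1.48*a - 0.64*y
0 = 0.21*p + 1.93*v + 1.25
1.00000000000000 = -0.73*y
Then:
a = -0.99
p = -0.57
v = -0.59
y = -1.37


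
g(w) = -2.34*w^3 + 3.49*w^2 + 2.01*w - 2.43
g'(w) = -7.02*w^2 + 6.98*w + 2.01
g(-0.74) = -1.06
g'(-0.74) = -7.00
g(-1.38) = 7.59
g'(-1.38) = -20.99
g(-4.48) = 269.01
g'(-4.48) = -170.15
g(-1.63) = 13.70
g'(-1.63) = -28.02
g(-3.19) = 102.63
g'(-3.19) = -91.69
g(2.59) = -14.47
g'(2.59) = -27.00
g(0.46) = -0.99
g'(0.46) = 3.74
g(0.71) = -0.08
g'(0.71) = 3.43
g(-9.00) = 1968.03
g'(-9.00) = -629.43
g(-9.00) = 1968.03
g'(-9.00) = -629.43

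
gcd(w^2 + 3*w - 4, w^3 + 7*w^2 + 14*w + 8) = w + 4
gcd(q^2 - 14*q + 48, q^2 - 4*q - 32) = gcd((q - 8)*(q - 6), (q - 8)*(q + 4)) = q - 8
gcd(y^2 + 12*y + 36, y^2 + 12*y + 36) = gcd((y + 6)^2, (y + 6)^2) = y^2 + 12*y + 36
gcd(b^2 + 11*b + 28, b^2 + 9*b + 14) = b + 7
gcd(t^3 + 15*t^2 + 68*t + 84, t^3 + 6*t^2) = t + 6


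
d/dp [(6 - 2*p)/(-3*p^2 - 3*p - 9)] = 2*(p^2 + p - (p - 3)*(2*p + 1) + 3)/(3*(p^2 + p + 3)^2)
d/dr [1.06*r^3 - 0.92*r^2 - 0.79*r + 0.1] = 3.18*r^2 - 1.84*r - 0.79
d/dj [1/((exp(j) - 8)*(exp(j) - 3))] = (11 - 2*exp(j))*exp(j)/(exp(4*j) - 22*exp(3*j) + 169*exp(2*j) - 528*exp(j) + 576)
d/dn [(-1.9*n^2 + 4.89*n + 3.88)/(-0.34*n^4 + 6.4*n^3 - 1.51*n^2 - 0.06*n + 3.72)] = (-1.292*n^5 + 17.1478*n^4 - 57.3152*n^3 - 66.9981*n^2 - 2.4184*n + 18.4236)/(0.1156*n^8 - 4.352*n^7 + 41.9868*n^6 - 19.2872*n^5 - 1.0175*n^4 + 47.7972*n^3 - 11.2308*n^2 - 0.4464*n + 13.8384)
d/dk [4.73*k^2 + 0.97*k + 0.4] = 9.46*k + 0.97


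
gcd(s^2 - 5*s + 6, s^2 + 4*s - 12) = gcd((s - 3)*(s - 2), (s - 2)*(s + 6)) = s - 2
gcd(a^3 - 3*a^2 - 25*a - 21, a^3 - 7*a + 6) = a + 3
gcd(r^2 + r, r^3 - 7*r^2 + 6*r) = r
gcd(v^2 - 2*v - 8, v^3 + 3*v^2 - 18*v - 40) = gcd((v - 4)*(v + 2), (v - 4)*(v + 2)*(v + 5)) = v^2 - 2*v - 8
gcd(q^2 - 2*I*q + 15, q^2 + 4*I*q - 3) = q + 3*I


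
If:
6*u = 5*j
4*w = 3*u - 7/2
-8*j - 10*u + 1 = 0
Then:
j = 3/49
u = 5/98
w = -41/49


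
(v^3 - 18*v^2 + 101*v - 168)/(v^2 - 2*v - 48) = (v^2 - 10*v + 21)/(v + 6)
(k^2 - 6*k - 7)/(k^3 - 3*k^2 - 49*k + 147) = (k + 1)/(k^2 + 4*k - 21)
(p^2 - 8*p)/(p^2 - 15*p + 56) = p/(p - 7)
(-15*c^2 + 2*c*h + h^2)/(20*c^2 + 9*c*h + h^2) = (-3*c + h)/(4*c + h)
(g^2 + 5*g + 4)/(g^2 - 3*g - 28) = (g + 1)/(g - 7)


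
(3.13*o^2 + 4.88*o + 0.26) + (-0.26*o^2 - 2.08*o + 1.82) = 2.87*o^2 + 2.8*o + 2.08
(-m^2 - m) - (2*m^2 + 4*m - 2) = -3*m^2 - 5*m + 2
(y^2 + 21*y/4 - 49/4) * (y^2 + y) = y^4 + 25*y^3/4 - 7*y^2 - 49*y/4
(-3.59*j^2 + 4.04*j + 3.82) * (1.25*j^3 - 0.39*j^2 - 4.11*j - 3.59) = -4.4875*j^5 + 6.4501*j^4 + 17.9543*j^3 - 5.2061*j^2 - 30.2038*j - 13.7138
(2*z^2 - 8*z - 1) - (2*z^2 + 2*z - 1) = -10*z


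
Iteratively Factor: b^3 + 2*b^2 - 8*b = (b - 2)*(b^2 + 4*b) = (b - 2)*(b + 4)*(b)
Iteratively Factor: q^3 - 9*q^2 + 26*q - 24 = (q - 2)*(q^2 - 7*q + 12) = (q - 4)*(q - 2)*(q - 3)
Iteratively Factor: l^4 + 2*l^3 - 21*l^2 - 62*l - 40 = (l + 2)*(l^3 - 21*l - 20) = (l + 2)*(l + 4)*(l^2 - 4*l - 5) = (l - 5)*(l + 2)*(l + 4)*(l + 1)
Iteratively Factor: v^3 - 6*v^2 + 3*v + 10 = (v + 1)*(v^2 - 7*v + 10) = (v - 5)*(v + 1)*(v - 2)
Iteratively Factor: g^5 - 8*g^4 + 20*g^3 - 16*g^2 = (g - 2)*(g^4 - 6*g^3 + 8*g^2) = (g - 4)*(g - 2)*(g^3 - 2*g^2) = g*(g - 4)*(g - 2)*(g^2 - 2*g) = g*(g - 4)*(g - 2)^2*(g)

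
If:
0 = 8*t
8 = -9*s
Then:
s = -8/9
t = 0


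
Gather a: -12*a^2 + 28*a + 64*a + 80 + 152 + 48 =-12*a^2 + 92*a + 280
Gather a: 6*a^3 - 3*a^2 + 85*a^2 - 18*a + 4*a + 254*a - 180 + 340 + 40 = 6*a^3 + 82*a^2 + 240*a + 200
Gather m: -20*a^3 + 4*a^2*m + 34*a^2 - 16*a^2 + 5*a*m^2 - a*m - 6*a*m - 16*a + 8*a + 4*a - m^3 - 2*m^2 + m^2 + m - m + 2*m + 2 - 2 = -20*a^3 + 18*a^2 - 4*a - m^3 + m^2*(5*a - 1) + m*(4*a^2 - 7*a + 2)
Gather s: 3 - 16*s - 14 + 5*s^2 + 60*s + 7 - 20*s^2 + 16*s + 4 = -15*s^2 + 60*s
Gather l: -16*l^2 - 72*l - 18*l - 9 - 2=-16*l^2 - 90*l - 11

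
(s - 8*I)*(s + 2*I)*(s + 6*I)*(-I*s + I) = -I*s^4 + I*s^3 - 52*I*s^2 + 96*s + 52*I*s - 96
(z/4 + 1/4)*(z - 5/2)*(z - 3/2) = z^3/4 - 3*z^2/4 - z/16 + 15/16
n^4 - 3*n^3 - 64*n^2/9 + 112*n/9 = n*(n - 4)*(n - 4/3)*(n + 7/3)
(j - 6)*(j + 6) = j^2 - 36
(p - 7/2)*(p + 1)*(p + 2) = p^3 - p^2/2 - 17*p/2 - 7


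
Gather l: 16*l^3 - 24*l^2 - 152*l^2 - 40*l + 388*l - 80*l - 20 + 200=16*l^3 - 176*l^2 + 268*l + 180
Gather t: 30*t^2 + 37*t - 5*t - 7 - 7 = 30*t^2 + 32*t - 14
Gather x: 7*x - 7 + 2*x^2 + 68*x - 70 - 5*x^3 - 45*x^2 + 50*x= -5*x^3 - 43*x^2 + 125*x - 77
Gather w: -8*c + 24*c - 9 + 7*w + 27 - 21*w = 16*c - 14*w + 18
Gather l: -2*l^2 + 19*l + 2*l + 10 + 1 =-2*l^2 + 21*l + 11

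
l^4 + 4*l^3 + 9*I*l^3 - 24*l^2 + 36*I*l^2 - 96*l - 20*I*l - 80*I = (l + 4)*(l + 2*I)^2*(l + 5*I)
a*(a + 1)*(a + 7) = a^3 + 8*a^2 + 7*a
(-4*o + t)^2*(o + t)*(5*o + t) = 80*o^4 + 56*o^3*t - 27*o^2*t^2 - 2*o*t^3 + t^4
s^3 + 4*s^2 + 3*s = s*(s + 1)*(s + 3)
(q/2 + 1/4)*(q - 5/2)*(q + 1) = q^3/2 - q^2/2 - 13*q/8 - 5/8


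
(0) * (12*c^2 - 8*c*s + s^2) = 0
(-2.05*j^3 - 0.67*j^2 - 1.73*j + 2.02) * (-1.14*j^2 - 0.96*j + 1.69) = 2.337*j^5 + 2.7318*j^4 - 0.8491*j^3 - 1.7743*j^2 - 4.8629*j + 3.4138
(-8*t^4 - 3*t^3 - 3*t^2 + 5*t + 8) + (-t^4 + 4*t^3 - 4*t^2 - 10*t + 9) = -9*t^4 + t^3 - 7*t^2 - 5*t + 17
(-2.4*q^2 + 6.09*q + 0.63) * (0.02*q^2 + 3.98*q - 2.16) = -0.048*q^4 - 9.4302*q^3 + 29.4348*q^2 - 10.647*q - 1.3608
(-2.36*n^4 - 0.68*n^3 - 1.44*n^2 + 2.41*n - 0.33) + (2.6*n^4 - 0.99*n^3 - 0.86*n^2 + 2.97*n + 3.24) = 0.24*n^4 - 1.67*n^3 - 2.3*n^2 + 5.38*n + 2.91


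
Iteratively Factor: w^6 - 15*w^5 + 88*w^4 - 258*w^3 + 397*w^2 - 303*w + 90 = (w - 1)*(w^5 - 14*w^4 + 74*w^3 - 184*w^2 + 213*w - 90) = (w - 3)*(w - 1)*(w^4 - 11*w^3 + 41*w^2 - 61*w + 30) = (w - 3)*(w - 1)^2*(w^3 - 10*w^2 + 31*w - 30) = (w - 3)*(w - 2)*(w - 1)^2*(w^2 - 8*w + 15) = (w - 5)*(w - 3)*(w - 2)*(w - 1)^2*(w - 3)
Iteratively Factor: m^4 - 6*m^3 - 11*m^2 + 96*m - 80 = (m - 5)*(m^3 - m^2 - 16*m + 16) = (m - 5)*(m + 4)*(m^2 - 5*m + 4) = (m - 5)*(m - 1)*(m + 4)*(m - 4)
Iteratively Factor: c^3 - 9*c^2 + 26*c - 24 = (c - 4)*(c^2 - 5*c + 6) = (c - 4)*(c - 2)*(c - 3)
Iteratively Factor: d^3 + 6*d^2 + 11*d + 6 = (d + 2)*(d^2 + 4*d + 3) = (d + 1)*(d + 2)*(d + 3)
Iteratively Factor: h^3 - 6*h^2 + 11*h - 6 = (h - 3)*(h^2 - 3*h + 2) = (h - 3)*(h - 2)*(h - 1)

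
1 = 1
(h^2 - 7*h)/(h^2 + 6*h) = (h - 7)/(h + 6)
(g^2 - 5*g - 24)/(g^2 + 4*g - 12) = (g^2 - 5*g - 24)/(g^2 + 4*g - 12)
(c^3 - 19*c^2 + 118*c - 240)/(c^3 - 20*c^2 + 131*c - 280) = (c - 6)/(c - 7)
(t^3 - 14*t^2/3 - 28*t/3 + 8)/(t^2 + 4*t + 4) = (t^2 - 20*t/3 + 4)/(t + 2)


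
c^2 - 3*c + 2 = (c - 2)*(c - 1)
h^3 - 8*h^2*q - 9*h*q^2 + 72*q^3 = (h - 8*q)*(h - 3*q)*(h + 3*q)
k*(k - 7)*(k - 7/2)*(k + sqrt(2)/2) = k^4 - 21*k^3/2 + sqrt(2)*k^3/2 - 21*sqrt(2)*k^2/4 + 49*k^2/2 + 49*sqrt(2)*k/4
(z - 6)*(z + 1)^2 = z^3 - 4*z^2 - 11*z - 6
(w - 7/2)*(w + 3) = w^2 - w/2 - 21/2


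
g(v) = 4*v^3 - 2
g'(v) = 12*v^2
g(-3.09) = -120.01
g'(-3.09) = 114.58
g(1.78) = 20.56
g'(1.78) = 38.02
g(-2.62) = -73.94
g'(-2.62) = 82.37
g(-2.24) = -46.96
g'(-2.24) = 60.21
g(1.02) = 2.24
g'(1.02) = 12.48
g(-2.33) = -52.60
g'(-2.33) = 65.15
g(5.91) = 823.70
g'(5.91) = 419.14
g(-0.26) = -2.07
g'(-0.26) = 0.81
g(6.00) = 862.00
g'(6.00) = 432.00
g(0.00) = -2.00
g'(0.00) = 0.00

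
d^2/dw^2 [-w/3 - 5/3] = 0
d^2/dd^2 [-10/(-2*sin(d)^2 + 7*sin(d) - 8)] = 10*(-16*sin(d)^4 + 42*sin(d)^3 + 39*sin(d)^2 - 140*sin(d) + 66)/(-7*sin(d) - cos(2*d) + 9)^3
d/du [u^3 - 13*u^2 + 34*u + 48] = 3*u^2 - 26*u + 34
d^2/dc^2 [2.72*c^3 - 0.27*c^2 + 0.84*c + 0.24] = 16.32*c - 0.54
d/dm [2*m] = 2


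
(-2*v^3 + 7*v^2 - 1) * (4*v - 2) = -8*v^4 + 32*v^3 - 14*v^2 - 4*v + 2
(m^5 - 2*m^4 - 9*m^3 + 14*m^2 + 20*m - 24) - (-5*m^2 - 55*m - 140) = m^5 - 2*m^4 - 9*m^3 + 19*m^2 + 75*m + 116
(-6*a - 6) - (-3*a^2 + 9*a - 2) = 3*a^2 - 15*a - 4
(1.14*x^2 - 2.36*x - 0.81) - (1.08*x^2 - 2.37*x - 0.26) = 0.0599999999999998*x^2 + 0.0100000000000002*x - 0.55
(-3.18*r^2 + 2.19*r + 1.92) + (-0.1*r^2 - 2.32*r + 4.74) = -3.28*r^2 - 0.13*r + 6.66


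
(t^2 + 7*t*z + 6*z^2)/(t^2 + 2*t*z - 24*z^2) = (-t - z)/(-t + 4*z)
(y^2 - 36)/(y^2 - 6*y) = (y + 6)/y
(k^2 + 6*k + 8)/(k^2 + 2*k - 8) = (k + 2)/(k - 2)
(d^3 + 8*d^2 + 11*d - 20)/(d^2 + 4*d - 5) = d + 4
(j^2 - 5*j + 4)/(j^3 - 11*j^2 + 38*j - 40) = (j - 1)/(j^2 - 7*j + 10)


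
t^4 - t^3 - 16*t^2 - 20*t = t*(t - 5)*(t + 2)^2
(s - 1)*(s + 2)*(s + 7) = s^3 + 8*s^2 + 5*s - 14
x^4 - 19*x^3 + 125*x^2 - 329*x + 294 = (x - 7)^2*(x - 3)*(x - 2)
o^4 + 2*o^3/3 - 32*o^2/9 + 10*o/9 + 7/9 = (o - 1)^2*(o + 1/3)*(o + 7/3)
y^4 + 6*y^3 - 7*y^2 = y^2*(y - 1)*(y + 7)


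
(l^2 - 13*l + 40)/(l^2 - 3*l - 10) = (l - 8)/(l + 2)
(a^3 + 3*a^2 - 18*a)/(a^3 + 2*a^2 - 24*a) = (a - 3)/(a - 4)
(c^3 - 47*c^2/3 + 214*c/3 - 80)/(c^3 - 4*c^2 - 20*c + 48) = (3*c^2 - 29*c + 40)/(3*(c^2 + 2*c - 8))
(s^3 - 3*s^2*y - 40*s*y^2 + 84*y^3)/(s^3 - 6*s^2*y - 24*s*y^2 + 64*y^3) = (-s^2 + s*y + 42*y^2)/(-s^2 + 4*s*y + 32*y^2)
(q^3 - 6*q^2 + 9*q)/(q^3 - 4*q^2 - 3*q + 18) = q/(q + 2)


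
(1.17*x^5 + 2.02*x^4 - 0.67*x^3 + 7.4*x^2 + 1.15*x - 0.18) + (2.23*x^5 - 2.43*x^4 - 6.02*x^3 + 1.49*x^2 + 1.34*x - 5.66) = 3.4*x^5 - 0.41*x^4 - 6.69*x^3 + 8.89*x^2 + 2.49*x - 5.84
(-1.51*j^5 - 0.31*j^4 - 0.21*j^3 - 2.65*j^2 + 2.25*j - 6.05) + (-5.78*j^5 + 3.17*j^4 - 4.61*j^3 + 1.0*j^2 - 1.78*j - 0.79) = -7.29*j^5 + 2.86*j^4 - 4.82*j^3 - 1.65*j^2 + 0.47*j - 6.84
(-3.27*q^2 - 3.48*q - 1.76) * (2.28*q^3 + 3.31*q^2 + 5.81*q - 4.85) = -7.4556*q^5 - 18.7581*q^4 - 34.5303*q^3 - 10.1849*q^2 + 6.6524*q + 8.536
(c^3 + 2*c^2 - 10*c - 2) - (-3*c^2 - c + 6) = c^3 + 5*c^2 - 9*c - 8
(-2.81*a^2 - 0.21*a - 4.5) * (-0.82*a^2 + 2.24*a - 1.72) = 2.3042*a^4 - 6.1222*a^3 + 8.0528*a^2 - 9.7188*a + 7.74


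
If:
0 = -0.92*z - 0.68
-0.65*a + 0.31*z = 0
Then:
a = -0.35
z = -0.74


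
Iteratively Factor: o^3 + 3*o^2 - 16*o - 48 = (o - 4)*(o^2 + 7*o + 12) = (o - 4)*(o + 4)*(o + 3)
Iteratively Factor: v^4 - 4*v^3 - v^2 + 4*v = (v - 1)*(v^3 - 3*v^2 - 4*v) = v*(v - 1)*(v^2 - 3*v - 4) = v*(v - 4)*(v - 1)*(v + 1)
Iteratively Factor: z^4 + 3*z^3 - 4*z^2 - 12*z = (z + 2)*(z^3 + z^2 - 6*z) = z*(z + 2)*(z^2 + z - 6) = z*(z - 2)*(z + 2)*(z + 3)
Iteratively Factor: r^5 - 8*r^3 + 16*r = (r)*(r^4 - 8*r^2 + 16) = r*(r - 2)*(r^3 + 2*r^2 - 4*r - 8) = r*(r - 2)*(r + 2)*(r^2 - 4) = r*(r - 2)*(r + 2)^2*(r - 2)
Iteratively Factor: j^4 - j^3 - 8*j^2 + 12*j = (j - 2)*(j^3 + j^2 - 6*j) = (j - 2)^2*(j^2 + 3*j) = j*(j - 2)^2*(j + 3)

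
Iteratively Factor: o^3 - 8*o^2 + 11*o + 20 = (o - 5)*(o^2 - 3*o - 4) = (o - 5)*(o - 4)*(o + 1)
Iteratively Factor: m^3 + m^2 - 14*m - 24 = (m + 2)*(m^2 - m - 12) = (m + 2)*(m + 3)*(m - 4)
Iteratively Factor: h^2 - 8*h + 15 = (h - 3)*(h - 5)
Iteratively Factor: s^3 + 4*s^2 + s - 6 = (s + 3)*(s^2 + s - 2) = (s + 2)*(s + 3)*(s - 1)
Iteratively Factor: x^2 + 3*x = (x)*(x + 3)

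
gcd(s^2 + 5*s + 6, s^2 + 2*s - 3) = s + 3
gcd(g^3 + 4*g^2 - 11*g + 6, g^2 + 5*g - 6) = g^2 + 5*g - 6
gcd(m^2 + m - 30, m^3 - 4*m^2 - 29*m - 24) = 1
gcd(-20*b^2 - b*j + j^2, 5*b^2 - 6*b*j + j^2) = 5*b - j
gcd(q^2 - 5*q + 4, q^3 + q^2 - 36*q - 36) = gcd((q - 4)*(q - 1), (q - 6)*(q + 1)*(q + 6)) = 1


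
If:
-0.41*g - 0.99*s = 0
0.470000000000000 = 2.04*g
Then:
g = 0.23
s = -0.10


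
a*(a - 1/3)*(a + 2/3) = a^3 + a^2/3 - 2*a/9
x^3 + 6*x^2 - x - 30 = (x - 2)*(x + 3)*(x + 5)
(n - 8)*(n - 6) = n^2 - 14*n + 48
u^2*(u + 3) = u^3 + 3*u^2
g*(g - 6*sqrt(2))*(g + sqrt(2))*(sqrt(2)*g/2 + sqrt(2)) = sqrt(2)*g^4/2 - 5*g^3 + sqrt(2)*g^3 - 10*g^2 - 6*sqrt(2)*g^2 - 12*sqrt(2)*g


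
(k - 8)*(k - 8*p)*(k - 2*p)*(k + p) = k^4 - 9*k^3*p - 8*k^3 + 6*k^2*p^2 + 72*k^2*p + 16*k*p^3 - 48*k*p^2 - 128*p^3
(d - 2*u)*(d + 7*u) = d^2 + 5*d*u - 14*u^2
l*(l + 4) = l^2 + 4*l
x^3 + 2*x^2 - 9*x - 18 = (x - 3)*(x + 2)*(x + 3)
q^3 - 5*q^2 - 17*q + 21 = (q - 7)*(q - 1)*(q + 3)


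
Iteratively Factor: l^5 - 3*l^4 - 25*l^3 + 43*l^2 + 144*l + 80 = (l - 5)*(l^4 + 2*l^3 - 15*l^2 - 32*l - 16) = (l - 5)*(l + 1)*(l^3 + l^2 - 16*l - 16) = (l - 5)*(l + 1)*(l + 4)*(l^2 - 3*l - 4) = (l - 5)*(l + 1)^2*(l + 4)*(l - 4)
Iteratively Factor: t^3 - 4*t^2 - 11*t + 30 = (t - 2)*(t^2 - 2*t - 15) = (t - 5)*(t - 2)*(t + 3)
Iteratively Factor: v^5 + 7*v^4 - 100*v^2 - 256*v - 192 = (v + 2)*(v^4 + 5*v^3 - 10*v^2 - 80*v - 96) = (v + 2)*(v + 3)*(v^3 + 2*v^2 - 16*v - 32) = (v - 4)*(v + 2)*(v + 3)*(v^2 + 6*v + 8) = (v - 4)*(v + 2)*(v + 3)*(v + 4)*(v + 2)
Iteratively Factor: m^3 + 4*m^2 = (m)*(m^2 + 4*m) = m^2*(m + 4)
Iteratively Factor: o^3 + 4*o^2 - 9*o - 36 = (o - 3)*(o^2 + 7*o + 12) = (o - 3)*(o + 4)*(o + 3)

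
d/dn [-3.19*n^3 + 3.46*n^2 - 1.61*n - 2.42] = -9.57*n^2 + 6.92*n - 1.61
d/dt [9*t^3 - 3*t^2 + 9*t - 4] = 27*t^2 - 6*t + 9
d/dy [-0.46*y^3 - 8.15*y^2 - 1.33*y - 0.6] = -1.38*y^2 - 16.3*y - 1.33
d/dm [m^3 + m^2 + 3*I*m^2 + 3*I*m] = 3*m^2 + m*(2 + 6*I) + 3*I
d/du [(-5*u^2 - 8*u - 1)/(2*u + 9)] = 10*(-u^2 - 9*u - 7)/(4*u^2 + 36*u + 81)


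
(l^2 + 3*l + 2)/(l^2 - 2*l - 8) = (l + 1)/(l - 4)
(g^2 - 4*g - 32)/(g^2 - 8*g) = (g + 4)/g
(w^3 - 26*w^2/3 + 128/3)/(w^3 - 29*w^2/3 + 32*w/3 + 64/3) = (w + 2)/(w + 1)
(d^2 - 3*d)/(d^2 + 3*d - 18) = d/(d + 6)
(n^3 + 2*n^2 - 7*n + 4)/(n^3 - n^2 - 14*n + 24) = (n^2 - 2*n + 1)/(n^2 - 5*n + 6)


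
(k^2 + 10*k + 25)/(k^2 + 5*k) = (k + 5)/k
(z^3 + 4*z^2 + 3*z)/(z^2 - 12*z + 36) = z*(z^2 + 4*z + 3)/(z^2 - 12*z + 36)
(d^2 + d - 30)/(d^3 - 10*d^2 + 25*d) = (d + 6)/(d*(d - 5))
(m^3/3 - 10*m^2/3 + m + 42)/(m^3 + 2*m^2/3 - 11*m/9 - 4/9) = 3*(m^3 - 10*m^2 + 3*m + 126)/(9*m^3 + 6*m^2 - 11*m - 4)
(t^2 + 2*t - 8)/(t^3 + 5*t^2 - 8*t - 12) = (t + 4)/(t^2 + 7*t + 6)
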